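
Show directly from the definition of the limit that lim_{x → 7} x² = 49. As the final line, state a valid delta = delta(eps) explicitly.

delta = min(1, eps/15)

Let eps > 0. We seek delta > 0 with 0 < |x − 7| < delta ⇒ |x² − 49| < eps.
Factor: x² − 49 = (x − 7)(x + 7), so |x² − 49| = |x − 7|·|x + 7|.
Impose delta ≤ 1 so that |x| < 8; then |x + 7| ≤ 15.
Hence |x² − 49| ≤ 15|x − 7|, which is < eps once |x − 7| < eps/15.
Take delta = min(1, eps/15). If 0 < |x − 7| < delta then both bounds hold and |x² − 49| ≤ 15|x − 7| < 15·(eps/15) = eps.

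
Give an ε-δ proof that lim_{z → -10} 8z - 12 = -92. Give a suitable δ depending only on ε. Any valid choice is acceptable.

δ = ε/8

Fix ε > 0. We need δ > 0 so that 0 < |z + 10| < δ implies |(8z - 12) + 92| < ε.
|(8z - 12) + 92| = |8z + 80| = 8|z + 10|.
So 8|z + 10| < ε exactly when |z + 10| < ε/8.
Take δ = ε/8. If 0 < |z + 10| < δ then |(8z - 12) + 92| = 8|z + 10| < 8·(ε/8) = ε.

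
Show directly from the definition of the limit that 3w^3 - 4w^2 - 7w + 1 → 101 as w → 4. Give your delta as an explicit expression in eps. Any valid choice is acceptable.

Suppose eps > 0. We want delta > 0 such that 0 < |w − 4| < delta implies |(3w^3 - 4w^2 - 7w + 1) − 101| < eps.
(3w^3 - 4w^2 - 7w + 1) − 101 = 3w^3 - 4w^2 - 7w - 100 = (w − 4)(3w^2 + 8w + 25).
So |(3w^3 - 4w^2 - 7w + 1) − 101| = |w − 4|·|3w^2 + 8w + 25|.
Assume first that |w − 4| < 1, so |w| < 5. Then |3w^2 + 8w + 25| ≤ 3·5^2 + 8·5 + 25 = 140.
Hence |(3w^3 - 4w^2 - 7w + 1) − 101| ≤ 140|w − 4| < eps provided |w − 4| < eps/140.
Choosing delta = min(1, eps/140) ensures both conditions, hence |(3w^3 - 4w^2 - 7w + 1) − 101| < eps.

delta = min(1, eps/140)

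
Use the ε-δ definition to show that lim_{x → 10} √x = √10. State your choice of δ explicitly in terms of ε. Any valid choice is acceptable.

Fix ε > 0. We want δ > 0 such that 0 < |x − 10| < δ implies |√x − √10| < ε.
Multiplying by the conjugate, |√x − √10| = |x − 10|/(√x + √10).
Restrict δ ≤ 10 so that |x − 10| < 10 forces x > 0, and then √x + √10 > √10.
Hence |√x − √10| < |x − 10|/√10, which is < ε once |x − 10| < √10·ε.
Take δ = min(10, √10·ε). If 0 < |x − 10| < δ then x > 0 and |√x − √10| < |x − 10|/√10 < ε.

δ = min(10, √10·ε)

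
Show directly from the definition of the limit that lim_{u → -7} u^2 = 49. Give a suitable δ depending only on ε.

δ = min(1, ε/15)

Fix ε > 0. We seek δ > 0 with 0 < |u + 7| < δ ⇒ |u^2 − 49| < ε.
Factor: u^2 − 49 = (u + 7)(u - 7), so |u^2 − 49| = |u + 7|·|u - 7|.
Restrict δ ≤ 1. Then |u + 7| < 1 gives |u| < 8, so by the triangle inequality |u - 7| ≤ 8 + 7 = 15.
Hence |u^2 − 49| ≤ 15|u + 7|, which is < ε once |u + 7| < ε/15.
Take δ = min(1, ε/15). If 0 < |u + 7| < δ then both bounds hold and |u^2 − 49| ≤ 15|u + 7| < 15·(ε/15) = ε.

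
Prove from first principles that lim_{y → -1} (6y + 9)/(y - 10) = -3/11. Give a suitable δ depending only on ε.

Suppose ε > 0. We want δ > 0 with 0 < |y + 1| < δ ⇒ |(6y + 9)/(y - 10) + 3/11| < ε.
Combining over a common denominator, (6y + 9)/(y - 10) + 3/11 = [(6y + 9)·(-11) − 3·(y - 10)] / [(-11)·(y - 10)] = -69(y + 1) / ((-11)(y - 10)).
So |(6y + 9)/(y - 10) + 3/11| = 69|y + 1| / (11·|y − 10|).
Restrict δ ≤ 11/2. Then |y + 1| < 11/2 gives |y − 10| = |(y + 1) + (-11)| ≥ 11 − 11/2 = 11/2.
Hence |(6y + 9)/(y - 10) + 3/11| < 69|y + 1|/(11·(11/2)) = (138/121)|y + 1|, which is < ε once |y + 1| < (121/138)ε.
Take δ = min(11/2, (121/138)ε). Then 0 < |y + 1| < δ forces both bounds, so |(6y + 9)/(y - 10) + 3/11| < ε.

δ = min(11/2, (121/138)ε)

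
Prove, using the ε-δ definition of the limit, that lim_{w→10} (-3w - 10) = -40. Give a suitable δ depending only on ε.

δ = ε/3

Suppose ε > 0. We need δ > 0 so that 0 < |w − 10| < δ implies |(-3w - 10) + 40| < ε.
Since (-3w - 10) + 40 = -3(w − 10), we have |(-3w - 10) + 40| = 3|w − 10|.
So 3|w − 10| < ε exactly when |w − 10| < ε/3.
Choosing δ = ε/3 gives |(-3w - 10) + 40| = 3|w − 10| < ε whenever |w − 10| < δ.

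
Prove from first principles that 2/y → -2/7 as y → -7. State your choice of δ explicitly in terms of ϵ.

Let ϵ > 0 be given. We seek δ > 0 such that 0 < |y + 7| < δ implies |2/y + 2/7| < ϵ.
|2/y + 2/7| = 2·|-7 − y|/(7·|y|) = 2|y + 7|/(7|y|).
Require δ ≤ 7/2 so that |y| > 7 − 7/2 = 7/2, hence 7|y| > 49/2.
Then |2/y + 2/7| < 2|y + 7|/(49/2), which is < ϵ when |y + 7| < (49/4)ϵ.
Take δ = min(7/2, (49/4)ϵ). Then 0 < |y + 7| < δ gives both |y + 7| < 7/2 and |y + 7| < (49/4)ϵ, so |2/y + 2/7| < ϵ.

δ = min(7/2, (49/4)ϵ)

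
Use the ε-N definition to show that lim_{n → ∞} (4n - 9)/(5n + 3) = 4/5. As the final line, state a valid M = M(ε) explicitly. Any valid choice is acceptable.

Fix ε > 0. For n ≥ 1, |(4n - 9)/(5n + 3) − (4/5)| = |-57|/(5(5n + 3)) = 57/(5(5n + 3)).
Since 5n + 3 ≥ 5n for n ≥ 1, this is ≤ 57/(5·5n) = (57/25)/n.
So |(4n - 9)/(5n + 3) − (4/5)| < ε whenever n > (57/25)/ε.
Take M = (57/25)/ε. If n > M then |(4n - 9)/(5n + 3) − (4/5)| ≤ (57/25)/n < ε.

M = (57/25)/ε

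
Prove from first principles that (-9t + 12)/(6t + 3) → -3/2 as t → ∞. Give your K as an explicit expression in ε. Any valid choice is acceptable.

Let ε > 0 be given. We seek K > 0 such that t > K implies |(-9t + 12)/(6t + 3) + 3/2| < ε.
(-9t + 12)/(6t + 3) + 3/2 = (6(-9t + 12) − (-9)(6t + 3)) / (6(6t + 3)) = 99/(6(6t + 3)).
For t > 0 we have 6t + 3 > 6t, so |(-9t + 12)/(6t + 3) + 3/2| = 99/(6(6t + 3)) < 99/(6·6t) = (11/4)/t.
Thus |(-9t + 12)/(6t + 3) + 3/2| < ε whenever t > (11/4)/ε.
Take K = (11/4)/ε. If t > K then |(-9t + 12)/(6t + 3) + 3/2| < (11/4)/t < ε.

K = (11/4)/ε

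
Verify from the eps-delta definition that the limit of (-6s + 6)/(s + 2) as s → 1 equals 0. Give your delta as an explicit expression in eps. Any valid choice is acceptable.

delta = min(3/2, (1/4)eps)

Fix eps > 0. We want delta > 0 with 0 < |s − 1| < delta ⇒ |(-6s + 6)/(s + 2) − 0| < eps.
Combining over a common denominator, (-6s + 6)/(s + 2) − 0 = [(-6s + 6)·3 − 0·(s + 2)] / [3·(s + 2)] = -18(s − 1) / (3(s + 2)).
So |(-6s + 6)/(s + 2) − 0| = 18|s − 1| / (3·|s + 2|).
Require delta ≤ 3/2, so |s + 2| ≥ |3| − |s − 1| > 3 − 3/2 = 3/2.
Hence |(-6s + 6)/(s + 2) − 0| < 18|s − 1|/(3·(3/2)) = 4|s − 1|, which is < eps once |s − 1| < (1/4)eps.
Take delta = min(3/2, (1/4)eps). Then 0 < |s − 1| < delta forces both bounds, so |(-6s + 6)/(s + 2) − 0| < eps.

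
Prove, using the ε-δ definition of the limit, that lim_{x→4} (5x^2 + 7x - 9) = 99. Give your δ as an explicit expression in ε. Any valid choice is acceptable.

δ = min(2, ε/57)

Let ε > 0. We want δ > 0 such that 0 < |x − 4| < δ implies |(5x^2 + 7x - 9) − 99| < ε.
(5x^2 + 7x - 9) − 99 = 5x^2 + 7x - 108 = (x − 4)(5x + 27).
So |(5x^2 + 7x - 9) − 99| = |x − 4|·|5x + 27|.
Assume first that |x − 4| < 2, so |x| < 6. Then |5x + 27| ≤ 5·6 + 27 = 57.
Hence |(5x^2 + 7x - 9) − 99| ≤ 57|x − 4| < ε provided |x − 4| < ε/57.
Take δ = min(2, ε/57). Then 0 < |x − 4| < δ gives both |x − 4| < 2 and |x − 4| < ε/57, so |(5x^2 + 7x - 9) − 99| < ε.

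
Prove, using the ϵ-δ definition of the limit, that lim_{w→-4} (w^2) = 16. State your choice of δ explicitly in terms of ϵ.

Suppose ϵ > 0. We seek δ > 0 with 0 < |w + 4| < δ ⇒ |w^2 − 16| < ϵ.
Factor: w^2 − 16 = (w + 4)(w - 4), so |w^2 − 16| = |w + 4|·|w - 4|.
Impose δ ≤ 1 so that |w| < 5; then |w - 4| ≤ 9.
Hence |w^2 − 16| ≤ 9|w + 4|, which is < ϵ once |w + 4| < ϵ/9.
Take δ = min(1, ϵ/9). If 0 < |w + 4| < δ then both bounds hold and |w^2 − 16| ≤ 9|w + 4| < 9·(ϵ/9) = ϵ.

δ = min(1, ϵ/9)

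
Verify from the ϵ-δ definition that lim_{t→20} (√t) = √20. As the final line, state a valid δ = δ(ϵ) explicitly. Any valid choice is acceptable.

δ = min(20, √20·ϵ)

Let ϵ > 0 be given. We want δ > 0 such that 0 < |t − 20| < δ implies |√t − √20| < ϵ.
Rationalise: √t − √20 = (t − 20)/(√t + √20), so |√t − √20| = |t − 20|/(√t + √20).
Restrict δ ≤ 20 so that |t − 20| < 20 forces t > 0, and then √t + √20 > √20.
Hence |√t − √20| < |t − 20|/√20, which is < ϵ once |t − 20| < √20·ϵ.
Take δ = min(20, √20·ϵ). If 0 < |t − 20| < δ then t > 0 and |√t − √20| < |t − 20|/√20 < ϵ.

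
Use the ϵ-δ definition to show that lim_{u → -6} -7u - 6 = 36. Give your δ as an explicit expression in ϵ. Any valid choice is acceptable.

δ = ϵ/7

Let ϵ > 0. We need δ > 0 so that 0 < |u + 6| < δ implies |(-7u - 6) − 36| < ϵ.
|(-7u - 6) − 36| = |-7u - 42| = 7|u + 6|.
So 7|u + 6| < ϵ exactly when |u + 6| < ϵ/7.
Take δ = ϵ/7. If 0 < |u + 6| < δ then |(-7u - 6) − 36| = 7|u + 6| < 7·(ϵ/7) = ϵ.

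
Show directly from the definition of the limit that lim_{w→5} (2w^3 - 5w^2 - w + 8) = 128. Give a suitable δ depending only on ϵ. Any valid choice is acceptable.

Fix ϵ > 0. We want δ > 0 such that 0 < |w − 5| < δ implies |(2w^3 - 5w^2 - w + 8) − 128| < ϵ.
(2w^3 - 5w^2 - w + 8) − 128 = 2w^3 - 5w^2 - w - 120 = (w − 5)(2w^2 + 5w + 24).
So |(2w^3 - 5w^2 - w + 8) − 128| = |w − 5|·|2w^2 + 5w + 24|.
Assume first that |w − 5| < 1, so |w| < 6. Then |2w^2 + 5w + 24| ≤ 2·6^2 + 5·6 + 24 = 126.
Hence |(2w^3 - 5w^2 - w + 8) − 128| ≤ 126|w − 5| < ϵ provided |w − 5| < ϵ/126.
Choosing δ = min(1, ϵ/126) ensures both conditions, hence |(2w^3 - 5w^2 - w + 8) − 128| < ϵ.

δ = min(1, ϵ/126)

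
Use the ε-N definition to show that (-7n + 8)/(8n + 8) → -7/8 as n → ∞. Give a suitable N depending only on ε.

Fix ε > 0. For n ≥ 1, |(-7n + 8)/(8n + 8) + 7/8| = |120|/(8(8n + 8)) = 120/(8(8n + 8)).
Since 8n + 8 ≥ 8n for n ≥ 1, this is ≤ 120/(8·8n) = (15/8)/n.
So |(-7n + 8)/(8n + 8) + 7/8| < ε whenever n > (15/8)/ε.
Take N = (15/8)/ε. If n > N then |(-7n + 8)/(8n + 8) + 7/8| ≤ (15/8)/n < ε.

N = (15/8)/ε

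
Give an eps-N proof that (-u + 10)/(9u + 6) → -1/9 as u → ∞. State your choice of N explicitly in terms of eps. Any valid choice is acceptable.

N = (32/27)/eps

Suppose eps > 0. We seek N > 0 such that u > N implies |(-u + 10)/(9u + 6) + 1/9| < eps.
(-u + 10)/(9u + 6) + 1/9 = (9(-u + 10) − (-1)(9u + 6)) / (9(9u + 6)) = 96/(9(9u + 6)).
For u > 0 we have 9u + 6 > 9u, so |(-u + 10)/(9u + 6) + 1/9| = 96/(9(9u + 6)) < 96/(9·9u) = (32/27)/u.
Thus |(-u + 10)/(9u + 6) + 1/9| < eps whenever u > (32/27)/eps.
Take N = (32/27)/eps. If u > N then |(-u + 10)/(9u + 6) + 1/9| < (32/27)/u < eps.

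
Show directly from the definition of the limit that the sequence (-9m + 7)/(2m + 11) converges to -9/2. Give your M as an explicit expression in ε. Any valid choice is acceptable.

Let ε > 0. For m ≥ 1, |(-9m + 7)/(2m + 11) + 9/2| = |113|/(2(2m + 11)) = 113/(2(2m + 11)).
Since 2m + 11 ≥ 2m for m ≥ 1, this is ≤ 113/(2·2m) = (113/4)/m.
So |(-9m + 7)/(2m + 11) + 9/2| < ε whenever m > (113/4)/ε.
Take M = (113/4)/ε. If m > M then |(-9m + 7)/(2m + 11) + 9/2| ≤ (113/4)/m < ε.

M = (113/4)/ε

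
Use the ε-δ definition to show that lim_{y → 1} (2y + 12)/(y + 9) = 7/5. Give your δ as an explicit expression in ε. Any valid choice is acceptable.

Let ε > 0. We want δ > 0 with 0 < |y − 1| < δ ⇒ |(2y + 12)/(y + 9) − (7/5)| < ε.
Combining over a common denominator, (2y + 12)/(y + 9) − (7/5) = [(2y + 12)·10 − 14·(y + 9)] / [10·(y + 9)] = 6(y − 1) / (10(y + 9)).
So |(2y + 12)/(y + 9) − (7/5)| = 6|y − 1| / (10·|y + 9|).
Restrict δ ≤ 5. Then |y − 1| < 5 gives |y + 9| = |(y − 1) + 10| ≥ 10 − 5 = 5.
Hence |(2y + 12)/(y + 9) − (7/5)| < 6|y − 1|/(10·5) = (3/25)|y − 1|, which is < ε once |y − 1| < (25/3)ε.
Take δ = min(5, (25/3)ε). Then 0 < |y − 1| < δ forces both bounds, so |(2y + 12)/(y + 9) − (7/5)| < ε.

δ = min(5, (25/3)ε)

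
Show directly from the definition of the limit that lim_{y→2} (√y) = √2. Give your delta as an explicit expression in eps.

Fix eps > 0. We want delta > 0 such that 0 < |y − 2| < delta implies |√y − √2| < eps.
Multiplying by the conjugate, |√y − √2| = |y − 2|/(√y + √2).
Restrict delta ≤ 2 so that |y − 2| < 2 forces y > 0, and then √y + √2 > √2.
Hence |√y − √2| < |y − 2|/√2, which is < eps once |y − 2| < √2·eps.
Take delta = min(2, √2·eps). If 0 < |y − 2| < delta then y > 0 and |√y − √2| < |y − 2|/√2 < eps.

delta = min(2, √2·eps)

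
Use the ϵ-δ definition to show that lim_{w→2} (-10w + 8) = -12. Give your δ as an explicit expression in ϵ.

Let ϵ > 0. We need δ > 0 so that 0 < |w − 2| < δ implies |(-10w + 8) + 12| < ϵ.
|(-10w + 8) + 12| = |-10w + 20| = 10|w − 2|.
Thus it suffices that |w − 2| < ϵ/10.
Take δ = ϵ/10. If 0 < |w − 2| < δ then |(-10w + 8) + 12| = 10|w − 2| < 10·(ϵ/10) = ϵ.

δ = ϵ/10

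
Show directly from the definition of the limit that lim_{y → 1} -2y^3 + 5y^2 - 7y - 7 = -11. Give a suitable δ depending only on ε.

Let ε > 0 be given. We want δ > 0 such that 0 < |y − 1| < δ implies |(-2y^3 + 5y^2 - 7y - 7) + 11| < ε.
(-2y^3 + 5y^2 - 7y - 7) + 11 = -2y^3 + 5y^2 - 7y + 4 = (y − 1)(-2y^2 + 3y - 4).
So |(-2y^3 + 5y^2 - 7y - 7) + 11| = |y − 1|·|-2y^2 + 3y - 4|.
Require δ ≤ 1. Then |y − 1| < 1 gives |y| < 2, and by the triangle inequality |-2y^2 + 3y - 4| ≤ 2·2^2 + 3·2 + 4 = 18.
Hence |(-2y^3 + 5y^2 - 7y - 7) + 11| ≤ 18|y − 1| < ε provided |y − 1| < ε/18.
Choosing δ = min(1, ε/18) ensures both conditions, hence |(-2y^3 + 5y^2 - 7y - 7) + 11| < ε.

δ = min(1, ε/18)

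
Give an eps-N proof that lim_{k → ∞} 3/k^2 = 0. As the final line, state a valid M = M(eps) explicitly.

M = (3/eps)^{1/2}

Let eps > 0 be given. For k ≥ 1, |3/k^2 − 0| = 3/k^2.
3/k^2 < eps ⇔ k^2 > 3/eps ⇔ k > (3/eps)^{1/2}.
Take M = (3/eps)^{1/2}. Then k > M implies 3/k^2 < eps.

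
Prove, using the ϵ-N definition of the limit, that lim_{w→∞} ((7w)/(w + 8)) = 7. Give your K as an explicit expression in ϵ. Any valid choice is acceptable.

K = 56/ϵ

Fix ϵ > 0. We seek K > 0 such that w > K implies |(7w)/(w + 8) − 7| < ϵ.
(7w)/(w + 8) − 7 = ((7w) − 7(w + 8)) / ((w + 8)) = -56/((w + 8)).
For w > 0 we have w + 8 > w, so |(7w)/(w + 8) − 7| = 56/((w + 8)) < 56/(w) = 56/w.
Thus |(7w)/(w + 8) − 7| < ϵ whenever w > 56/ϵ.
Take K = 56/ϵ. If w > K then |(7w)/(w + 8) − 7| < 56/w < ϵ.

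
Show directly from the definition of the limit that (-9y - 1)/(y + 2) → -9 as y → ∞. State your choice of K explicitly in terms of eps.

Fix eps > 0. We seek K > 0 such that y > K implies |(-9y - 1)/(y + 2) + 9| < eps.
(-9y - 1)/(y + 2) + 9 = ((-9y - 1) − (-9)(y + 2)) / ((y + 2)) = 17/((y + 2)).
For y > 0 we have y + 2 > y, so |(-9y - 1)/(y + 2) + 9| = 17/((y + 2)) < 17/(y) = 17/y.
Thus |(-9y - 1)/(y + 2) + 9| < eps whenever y > 17/eps.
Take K = 17/eps. If y > K then |(-9y - 1)/(y + 2) + 9| < 17/y < eps.

K = 17/eps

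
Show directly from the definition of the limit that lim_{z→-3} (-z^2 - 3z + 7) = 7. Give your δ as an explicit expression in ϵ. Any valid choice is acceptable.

δ = min(1, ϵ/4)

Suppose ϵ > 0. We want δ > 0 such that 0 < |z + 3| < δ implies |(-z^2 - 3z + 7) − 7| < ϵ.
(-z^2 - 3z + 7) − 7 = -z^2 - 3z = (z + 3)(-z).
So |(-z^2 - 3z + 7) − 7| = |z + 3|·|-z|.
Require δ ≤ 1. Then |z + 3| < 1 gives |z| < 4, and by the triangle inequality |-z| ≤ 4 = 4.
Hence |(-z^2 - 3z + 7) − 7| ≤ 4|z + 3| < ϵ provided |z + 3| < ϵ/4.
Choosing δ = min(1, ϵ/4) ensures both conditions, hence |(-z^2 - 3z + 7) − 7| < ϵ.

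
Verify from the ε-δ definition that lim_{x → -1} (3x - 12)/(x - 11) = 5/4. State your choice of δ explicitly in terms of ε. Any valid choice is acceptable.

δ = min(6, (24/7)ε)

Let ε > 0 be given. We want δ > 0 with 0 < |x + 1| < δ ⇒ |(3x - 12)/(x - 11) − (5/4)| < ε.
Combining over a common denominator, (3x - 12)/(x - 11) − (5/4) = [(3x - 12)·(-12) − (-15)·(x - 11)] / [(-12)·(x - 11)] = -21(x + 1) / ((-12)(x - 11)).
So |(3x - 12)/(x - 11) − (5/4)| = 21|x + 1| / (12·|x − 11|).
Restrict δ ≤ 6. Then |x + 1| < 6 gives |x − 11| = |(x + 1) + (-12)| ≥ 12 − 6 = 6.
Hence |(3x - 12)/(x - 11) − (5/4)| < 21|x + 1|/(12·6) = (7/24)|x + 1|, which is < ε once |x + 1| < (24/7)ε.
Take δ = min(6, (24/7)ε). Then 0 < |x + 1| < δ forces both bounds, so |(3x - 12)/(x - 11) − (5/4)| < ε.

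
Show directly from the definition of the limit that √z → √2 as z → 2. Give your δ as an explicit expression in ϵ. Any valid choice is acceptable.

δ = min(2, √2·ϵ)

Let ϵ > 0 be given. We want δ > 0 such that 0 < |z − 2| < δ implies |√z − √2| < ϵ.
Multiplying by the conjugate, |√z − √2| = |z − 2|/(√z + √2).
Restrict δ ≤ 2 so that |z − 2| < 2 forces z > 0, and then √z + √2 > √2.
Hence |√z − √2| < |z − 2|/√2, which is < ϵ once |z − 2| < √2·ϵ.
Take δ = min(2, √2·ϵ). If 0 < |z − 2| < δ then z > 0 and |√z − √2| < |z − 2|/√2 < ϵ.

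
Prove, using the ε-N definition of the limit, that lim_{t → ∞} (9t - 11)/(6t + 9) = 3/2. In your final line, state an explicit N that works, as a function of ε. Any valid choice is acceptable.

N = (49/12)/ε

Let ε > 0 be given. We seek N > 0 such that t > N implies |(9t - 11)/(6t + 9) − (3/2)| < ε.
(9t - 11)/(6t + 9) − (3/2) = (6(9t - 11) − 9(6t + 9)) / (6(6t + 9)) = -147/(6(6t + 9)).
For t > 0 we have 6t + 9 > 6t, so |(9t - 11)/(6t + 9) − (3/2)| = 147/(6(6t + 9)) < 147/(6·6t) = (49/12)/t.
Thus |(9t - 11)/(6t + 9) − (3/2)| < ε whenever t > (49/12)/ε.
Take N = (49/12)/ε. If t > N then |(9t - 11)/(6t + 9) − (3/2)| < (49/12)/t < ε.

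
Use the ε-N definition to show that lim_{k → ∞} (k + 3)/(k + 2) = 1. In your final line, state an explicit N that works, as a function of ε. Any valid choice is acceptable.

Fix ε > 0. For k ≥ 1, |(k + 3)/(k + 2) − 1| = |1|/((k + 2)) = 1/((k + 2)).
Since k + 2 ≥ k for k ≥ 1, this is ≤ 1/(k) = 1/k.
So |(k + 3)/(k + 2) − 1| < ε whenever k > 1/ε.
Take N = 1/ε. If k > N then |(k + 3)/(k + 2) − 1| ≤ 1/k < ε.

N = 1/ε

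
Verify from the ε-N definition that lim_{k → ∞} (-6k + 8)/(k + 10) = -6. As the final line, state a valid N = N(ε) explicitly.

Fix ε > 0. For k ≥ 1, |(-6k + 8)/(k + 10) + 6| = |68|/((k + 10)) = 68/((k + 10)).
Since k + 10 ≥ k for k ≥ 1, this is ≤ 68/(k) = 68/k.
So |(-6k + 8)/(k + 10) + 6| < ε whenever k > 68/ε.
Take N = 68/ε. If k > N then |(-6k + 8)/(k + 10) + 6| ≤ 68/k < ε.

N = 68/ε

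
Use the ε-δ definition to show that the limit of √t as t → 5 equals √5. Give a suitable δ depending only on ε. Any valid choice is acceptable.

Let ε > 0. We want δ > 0 such that 0 < |t − 5| < δ implies |√t − √5| < ε.
Rationalise: √t − √5 = (t − 5)/(√t + √5), so |√t − √5| = |t − 5|/(√t + √5).
Restrict δ ≤ 5 so that |t − 5| < 5 forces t > 0, and then √t + √5 > √5.
Hence |√t − √5| < |t − 5|/√5, which is < ε once |t − 5| < √5·ε.
Take δ = min(5, √5·ε). If 0 < |t − 5| < δ then t > 0 and |√t − √5| < |t − 5|/√5 < ε.

δ = min(5, √5·ε)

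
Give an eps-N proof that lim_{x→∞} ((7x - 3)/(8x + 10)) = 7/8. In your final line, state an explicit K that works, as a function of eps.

Suppose eps > 0. We seek K > 0 such that x > K implies |(7x - 3)/(8x + 10) − (7/8)| < eps.
(7x - 3)/(8x + 10) − (7/8) = (8(7x - 3) − 7(8x + 10)) / (8(8x + 10)) = -94/(8(8x + 10)).
For x > 0 we have 8x + 10 > 8x, so |(7x - 3)/(8x + 10) − (7/8)| = 94/(8(8x + 10)) < 94/(8·8x) = (47/32)/x.
Thus |(7x - 3)/(8x + 10) − (7/8)| < eps whenever x > (47/32)/eps.
Take K = (47/32)/eps. If x > K then |(7x - 3)/(8x + 10) − (7/8)| < (47/32)/x < eps.

K = (47/32)/eps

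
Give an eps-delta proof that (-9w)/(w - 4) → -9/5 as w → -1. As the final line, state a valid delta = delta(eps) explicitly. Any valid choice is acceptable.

delta = min(5/2, (25/72)eps)

Let eps > 0. We want delta > 0 with 0 < |w + 1| < delta ⇒ |(-9w)/(w - 4) + 9/5| < eps.
Combining over a common denominator, (-9w)/(w - 4) + 9/5 = [(-9w)·(-5) − 9·(w - 4)] / [(-5)·(w - 4)] = 36(w + 1) / ((-5)(w - 4)).
So |(-9w)/(w - 4) + 9/5| = 36|w + 1| / (5·|w − 4|).
Require delta ≤ 5/2, so |w − 4| ≥ |-5| − |w + 1| > 5 − 5/2 = 5/2.
Hence |(-9w)/(w - 4) + 9/5| < 36|w + 1|/(5·(5/2)) = (72/25)|w + 1|, which is < eps once |w + 1| < (25/72)eps.
Take delta = min(5/2, (25/72)eps). Then 0 < |w + 1| < delta forces both bounds, so |(-9w)/(w - 4) + 9/5| < eps.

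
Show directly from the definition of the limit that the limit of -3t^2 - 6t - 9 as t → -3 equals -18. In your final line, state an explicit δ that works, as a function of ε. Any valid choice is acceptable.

Suppose ε > 0. We want δ > 0 such that 0 < |t + 3| < δ implies |(-3t^2 - 6t - 9) + 18| < ε.
(-3t^2 - 6t - 9) + 18 = -3t^2 - 6t + 9 = (t + 3)(-3t + 3).
So |(-3t^2 - 6t - 9) + 18| = |t + 3|·|-3t + 3|.
Assume first that |t + 3| < 1, so |t| < 4. Then |-3t + 3| ≤ 3·4 + 3 = 15.
Hence |(-3t^2 - 6t - 9) + 18| ≤ 15|t + 3| < ε provided |t + 3| < ε/15.
Choosing δ = min(1, ε/15) ensures both conditions, hence |(-3t^2 - 6t - 9) + 18| < ε.

δ = min(1, ε/15)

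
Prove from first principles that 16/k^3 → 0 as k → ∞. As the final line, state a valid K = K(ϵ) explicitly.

K = (16/ϵ)^{1/3}

Let ϵ > 0. For k ≥ 1, |16/k^3 − 0| = 16/k^3.
16/k^3 < ϵ ⇔ k^3 > 16/ϵ ⇔ k > (16/ϵ)^{1/3}.
Take K = (16/ϵ)^{1/3}. Then k > K implies 16/k^3 < ϵ.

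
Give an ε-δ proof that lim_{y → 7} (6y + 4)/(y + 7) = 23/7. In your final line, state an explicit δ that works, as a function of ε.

Let ε > 0 be given. We want δ > 0 with 0 < |y − 7| < δ ⇒ |(6y + 4)/(y + 7) − (23/7)| < ε.
Combining over a common denominator, (6y + 4)/(y + 7) − (23/7) = [(6y + 4)·14 − 46·(y + 7)] / [14·(y + 7)] = 38(y − 7) / (14(y + 7)).
So |(6y + 4)/(y + 7) − (23/7)| = 38|y − 7| / (14·|y + 7|).
Require δ ≤ 7, so |y + 7| ≥ |14| − |y − 7| > 14 − 7 = 7.
Hence |(6y + 4)/(y + 7) − (23/7)| < 38|y − 7|/(14·7) = (19/49)|y − 7|, which is < ε once |y − 7| < (49/19)ε.
Take δ = min(7, (49/19)ε). Then 0 < |y − 7| < δ forces both bounds, so |(6y + 4)/(y + 7) − (23/7)| < ε.

δ = min(7, (49/19)ε)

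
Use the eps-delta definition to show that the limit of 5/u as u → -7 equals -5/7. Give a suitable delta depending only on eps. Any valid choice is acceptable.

delta = min(7/2, (49/10)eps)

Let eps > 0 be given. We seek delta > 0 such that 0 < |u + 7| < delta implies |5/u + 5/7| < eps.
|5/u + 5/7| = 5·|-7 − u|/(7·|u|) = 5|u + 7|/(7|u|).
Restrict delta ≤ 7/2. Then |u + 7| < 7/2 gives |u| > 7/2, so 7|u| > 49/2.
Then |5/u + 5/7| < 5|u + 7|/(49/2), which is < eps when |u + 7| < (49/10)eps.
Take delta = min(7/2, (49/10)eps). Then 0 < |u + 7| < delta gives both |u + 7| < 7/2 and |u + 7| < (49/10)eps, so |5/u + 5/7| < eps.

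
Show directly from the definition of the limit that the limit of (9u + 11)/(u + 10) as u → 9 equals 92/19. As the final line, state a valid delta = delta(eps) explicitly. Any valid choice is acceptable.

delta = min(19/2, (361/158)eps)

Let eps > 0 be given. We want delta > 0 with 0 < |u − 9| < delta ⇒ |(9u + 11)/(u + 10) − (92/19)| < eps.
Combining over a common denominator, (9u + 11)/(u + 10) − (92/19) = [(9u + 11)·19 − 92·(u + 10)] / [19·(u + 10)] = 79(u − 9) / (19(u + 10)).
So |(9u + 11)/(u + 10) − (92/19)| = 79|u − 9| / (19·|u + 10|).
Restrict delta ≤ 19/2. Then |u − 9| < 19/2 gives |u + 10| = |(u − 9) + 19| ≥ 19 − 19/2 = 19/2.
Hence |(9u + 11)/(u + 10) − (92/19)| < 79|u − 9|/(19·(19/2)) = (158/361)|u − 9|, which is < eps once |u − 9| < (361/158)eps.
Take delta = min(19/2, (361/158)eps). Then 0 < |u − 9| < delta forces both bounds, so |(9u + 11)/(u + 10) − (92/19)| < eps.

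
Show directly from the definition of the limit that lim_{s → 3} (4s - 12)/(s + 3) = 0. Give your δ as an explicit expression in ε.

Fix ε > 0. We want δ > 0 with 0 < |s − 3| < δ ⇒ |(4s - 12)/(s + 3) − 0| < ε.
Combining over a common denominator, (4s - 12)/(s + 3) − 0 = [(4s - 12)·6 − 0·(s + 3)] / [6·(s + 3)] = 24(s − 3) / (6(s + 3)).
So |(4s - 12)/(s + 3) − 0| = 24|s − 3| / (6·|s + 3|).
Restrict δ ≤ 3. Then |s − 3| < 3 gives |s + 3| = |(s − 3) + 6| ≥ 6 − 3 = 3.
Hence |(4s - 12)/(s + 3) − 0| < 24|s − 3|/(6·3) = (4/3)|s − 3|, which is < ε once |s − 3| < (3/4)ε.
Take δ = min(3, (3/4)ε). Then 0 < |s − 3| < δ forces both bounds, so |(4s - 12)/(s + 3) − 0| < ε.

δ = min(3, (3/4)ε)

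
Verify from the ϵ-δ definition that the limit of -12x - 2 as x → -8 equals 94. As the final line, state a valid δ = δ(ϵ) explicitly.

δ = ϵ/12

Fix ϵ > 0. We need δ > 0 so that 0 < |x + 8| < δ implies |(-12x - 2) − 94| < ϵ.
Since (-12x - 2) − 94 = -12(x + 8), we have |(-12x - 2) − 94| = 12|x + 8|.
So 12|x + 8| < ϵ exactly when |x + 8| < ϵ/12.
Take δ = ϵ/12. If 0 < |x + 8| < δ then |(-12x - 2) − 94| = 12|x + 8| < 12·(ϵ/12) = ϵ.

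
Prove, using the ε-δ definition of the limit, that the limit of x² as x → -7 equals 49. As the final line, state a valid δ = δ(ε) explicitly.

δ = min(1, ε/15)

Let ε > 0. We seek δ > 0 with 0 < |x + 7| < δ ⇒ |x² − 49| < ε.
Factor: x² − 49 = (x + 7)(x - 7), so |x² − 49| = |x + 7|·|x - 7|.
Impose δ ≤ 1 so that |x| < 8; then |x - 7| ≤ 15.
Hence |x² − 49| ≤ 15|x + 7|, which is < ε once |x + 7| < ε/15.
Take δ = min(1, ε/15). If 0 < |x + 7| < δ then both bounds hold and |x² − 49| ≤ 15|x + 7| < 15·(ε/15) = ε.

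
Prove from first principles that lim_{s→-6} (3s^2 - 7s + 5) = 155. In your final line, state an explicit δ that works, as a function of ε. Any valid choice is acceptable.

δ = min(1, ε/46)

Suppose ε > 0. We want δ > 0 such that 0 < |s + 6| < δ implies |(3s^2 - 7s + 5) − 155| < ε.
(3s^2 - 7s + 5) − 155 = 3s^2 - 7s - 150 = (s + 6)(3s - 25).
So |(3s^2 - 7s + 5) − 155| = |s + 6|·|3s - 25|.
Assume first that |s + 6| < 1, so |s| < 7. Then |3s - 25| ≤ 3·7 + 25 = 46.
Hence |(3s^2 - 7s + 5) − 155| ≤ 46|s + 6| < ε provided |s + 6| < ε/46.
Take δ = min(1, ε/46). Then 0 < |s + 6| < δ gives both |s + 6| < 1 and |s + 6| < ε/46, so |(3s^2 - 7s + 5) − 155| < ε.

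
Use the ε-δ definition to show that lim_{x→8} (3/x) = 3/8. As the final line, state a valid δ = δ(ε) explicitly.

δ = min(4, (32/3)ε)

Let ε > 0 be given. We seek δ > 0 such that 0 < |x − 8| < δ implies |3/x − (3/8)| < ε.
|3/x − (3/8)| = 3·|8 − x|/(8·|x|) = 3|x − 8|/(8|x|).
Restrict δ ≤ 4. Then |x − 8| < 4 gives |x| > 4, so 8|x| > 32.
Then |3/x − (3/8)| < 3|x − 8|/32, which is < ε when |x − 8| < (32/3)ε.
Take δ = min(4, (32/3)ε). Then 0 < |x − 8| < δ gives both |x − 8| < 4 and |x − 8| < (32/3)ε, so |3/x − (3/8)| < ε.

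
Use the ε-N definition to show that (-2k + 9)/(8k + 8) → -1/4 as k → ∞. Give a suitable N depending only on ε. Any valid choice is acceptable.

N = (11/8)/ε

Let ε > 0 be given. For k ≥ 1, |(-2k + 9)/(8k + 8) + 1/4| = |88|/(8(8k + 8)) = 88/(8(8k + 8)).
Since 8k + 8 ≥ 8k for k ≥ 1, this is ≤ 88/(8·8k) = (11/8)/k.
So |(-2k + 9)/(8k + 8) + 1/4| < ε whenever k > (11/8)/ε.
Take N = (11/8)/ε. If k > N then |(-2k + 9)/(8k + 8) + 1/4| ≤ (11/8)/k < ε.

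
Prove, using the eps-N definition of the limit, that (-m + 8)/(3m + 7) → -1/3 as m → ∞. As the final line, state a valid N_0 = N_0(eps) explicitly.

Let eps > 0 be given. For m ≥ 1, |(-m + 8)/(3m + 7) + 1/3| = |31|/(3(3m + 7)) = 31/(3(3m + 7)).
Since 3m + 7 ≥ 3m for m ≥ 1, this is ≤ 31/(3·3m) = (31/9)/m.
So |(-m + 8)/(3m + 7) + 1/3| < eps whenever m > (31/9)/eps.
Take N_0 = (31/9)/eps. If m > N_0 then |(-m + 8)/(3m + 7) + 1/3| ≤ (31/9)/m < eps.

N_0 = (31/9)/eps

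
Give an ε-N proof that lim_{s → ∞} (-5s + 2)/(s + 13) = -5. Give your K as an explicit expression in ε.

K = 67/ε

Let ε > 0. We seek K > 0 such that s > K implies |(-5s + 2)/(s + 13) + 5| < ε.
(-5s + 2)/(s + 13) + 5 = ((-5s + 2) − (-5)(s + 13)) / ((s + 13)) = 67/((s + 13)).
For s > 0 we have s + 13 > s, so |(-5s + 2)/(s + 13) + 5| = 67/((s + 13)) < 67/(s) = 67/s.
Thus |(-5s + 2)/(s + 13) + 5| < ε whenever s > 67/ε.
Take K = 67/ε. If s > K then |(-5s + 2)/(s + 13) + 5| < 67/s < ε.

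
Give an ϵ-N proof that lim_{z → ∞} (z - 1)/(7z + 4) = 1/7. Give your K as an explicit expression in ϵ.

K = (11/49)/ϵ

Let ϵ > 0. We seek K > 0 such that z > K implies |(z - 1)/(7z + 4) − (1/7)| < ϵ.
(z - 1)/(7z + 4) − (1/7) = (7(z - 1) − (7z + 4)) / (7(7z + 4)) = -11/(7(7z + 4)).
For z > 0 we have 7z + 4 > 7z, so |(z - 1)/(7z + 4) − (1/7)| = 11/(7(7z + 4)) < 11/(7·7z) = (11/49)/z.
Thus |(z - 1)/(7z + 4) − (1/7)| < ϵ whenever z > (11/49)/ϵ.
Take K = (11/49)/ϵ. If z > K then |(z - 1)/(7z + 4) − (1/7)| < (11/49)/z < ϵ.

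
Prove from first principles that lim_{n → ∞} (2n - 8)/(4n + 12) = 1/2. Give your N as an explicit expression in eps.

N = (7/2)/eps

Suppose eps > 0. For n ≥ 1, |(2n - 8)/(4n + 12) − (1/2)| = |-56|/(4(4n + 12)) = 56/(4(4n + 12)).
Since 4n + 12 ≥ 4n for n ≥ 1, this is ≤ 56/(4·4n) = (7/2)/n.
So |(2n - 8)/(4n + 12) − (1/2)| < eps whenever n > (7/2)/eps.
Take N = (7/2)/eps. If n > N then |(2n - 8)/(4n + 12) − (1/2)| ≤ (7/2)/n < eps.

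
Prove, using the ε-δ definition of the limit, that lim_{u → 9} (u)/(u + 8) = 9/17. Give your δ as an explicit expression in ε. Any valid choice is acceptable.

δ = min(17/2, (289/16)ε)

Let ε > 0 be given. We want δ > 0 with 0 < |u − 9| < δ ⇒ |(u)/(u + 8) − (9/17)| < ε.
Combining over a common denominator, (u)/(u + 8) − (9/17) = [(u)·17 − 9·(u + 8)] / [17·(u + 8)] = 8(u − 9) / (17(u + 8)).
So |(u)/(u + 8) − (9/17)| = 8|u − 9| / (17·|u + 8|).
Restrict δ ≤ 17/2. Then |u − 9| < 17/2 gives |u + 8| = |(u − 9) + 17| ≥ 17 − 17/2 = 17/2.
Hence |(u)/(u + 8) − (9/17)| < 8|u − 9|/(17·(17/2)) = (16/289)|u − 9|, which is < ε once |u − 9| < (289/16)ε.
Take δ = min(17/2, (289/16)ε). Then 0 < |u − 9| < δ forces both bounds, so |(u)/(u + 8) − (9/17)| < ε.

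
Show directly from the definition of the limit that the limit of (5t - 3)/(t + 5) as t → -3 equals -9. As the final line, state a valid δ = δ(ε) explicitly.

δ = min(1, (1/14)ε)

Suppose ε > 0. We want δ > 0 with 0 < |t + 3| < δ ⇒ |(5t - 3)/(t + 5) + 9| < ε.
Combining over a common denominator, (5t - 3)/(t + 5) + 9 = [(5t - 3)·2 − (-18)·(t + 5)] / [2·(t + 5)] = 28(t + 3) / (2(t + 5)).
So |(5t - 3)/(t + 5) + 9| = 28|t + 3| / (2·|t + 5|).
Restrict δ ≤ 1. Then |t + 3| < 1 gives |t + 5| = |(t + 3) + 2| ≥ 2 − 1 = 1.
Hence |(5t - 3)/(t + 5) + 9| < 28|t + 3|/(2·1) = 14|t + 3|, which is < ε once |t + 3| < (1/14)ε.
Take δ = min(1, (1/14)ε). Then 0 < |t + 3| < δ forces both bounds, so |(5t - 3)/(t + 5) + 9| < ε.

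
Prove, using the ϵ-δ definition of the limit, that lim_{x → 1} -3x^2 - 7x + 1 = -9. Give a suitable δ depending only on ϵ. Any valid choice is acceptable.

Let ϵ > 0 be given. We want δ > 0 such that 0 < |x − 1| < δ implies |(-3x^2 - 7x + 1) + 9| < ϵ.
(-3x^2 - 7x + 1) + 9 = -3x^2 - 7x + 10 = (x − 1)(-3x - 10).
So |(-3x^2 - 7x + 1) + 9| = |x − 1|·|-3x - 10|.
Require δ ≤ 1. Then |x − 1| < 1 gives |x| < 2, and by the triangle inequality |-3x - 10| ≤ 3·2 + 10 = 16.
Hence |(-3x^2 - 7x + 1) + 9| ≤ 16|x − 1| < ϵ provided |x − 1| < ϵ/16.
Take δ = min(1, ϵ/16). Then 0 < |x − 1| < δ gives both |x − 1| < 1 and |x − 1| < ϵ/16, so |(-3x^2 - 7x + 1) + 9| < ϵ.

δ = min(1, ϵ/16)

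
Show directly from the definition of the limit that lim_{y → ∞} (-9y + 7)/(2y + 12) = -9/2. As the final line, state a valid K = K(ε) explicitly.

Fix ε > 0. We seek K > 0 such that y > K implies |(-9y + 7)/(2y + 12) + 9/2| < ε.
(-9y + 7)/(2y + 12) + 9/2 = (2(-9y + 7) − (-9)(2y + 12)) / (2(2y + 12)) = 122/(2(2y + 12)).
For y > 0 we have 2y + 12 > 2y, so |(-9y + 7)/(2y + 12) + 9/2| = 122/(2(2y + 12)) < 122/(2·2y) = (61/2)/y.
Thus |(-9y + 7)/(2y + 12) + 9/2| < ε whenever y > (61/2)/ε.
Take K = (61/2)/ε. If y > K then |(-9y + 7)/(2y + 12) + 9/2| < (61/2)/y < ε.

K = (61/2)/ε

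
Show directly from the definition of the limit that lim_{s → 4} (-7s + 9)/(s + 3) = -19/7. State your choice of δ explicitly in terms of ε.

Let ε > 0. We want δ > 0 with 0 < |s − 4| < δ ⇒ |(-7s + 9)/(s + 3) + 19/7| < ε.
Combining over a common denominator, (-7s + 9)/(s + 3) + 19/7 = [(-7s + 9)·7 − (-19)·(s + 3)] / [7·(s + 3)] = -30(s − 4) / (7(s + 3)).
So |(-7s + 9)/(s + 3) + 19/7| = 30|s − 4| / (7·|s + 3|).
Restrict δ ≤ 7/2. Then |s − 4| < 7/2 gives |s + 3| = |(s − 4) + 7| ≥ 7 − 7/2 = 7/2.
Hence |(-7s + 9)/(s + 3) + 19/7| < 30|s − 4|/(7·(7/2)) = (60/49)|s − 4|, which is < ε once |s − 4| < (49/60)ε.
Take δ = min(7/2, (49/60)ε). Then 0 < |s − 4| < δ forces both bounds, so |(-7s + 9)/(s + 3) + 19/7| < ε.

δ = min(7/2, (49/60)ε)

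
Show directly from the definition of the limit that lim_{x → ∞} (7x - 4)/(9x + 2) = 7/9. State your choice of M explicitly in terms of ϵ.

Let ϵ > 0. We seek M > 0 such that x > M implies |(7x - 4)/(9x + 2) − (7/9)| < ϵ.
(7x - 4)/(9x + 2) − (7/9) = (9(7x - 4) − 7(9x + 2)) / (9(9x + 2)) = -50/(9(9x + 2)).
For x > 0 we have 9x + 2 > 9x, so |(7x - 4)/(9x + 2) − (7/9)| = 50/(9(9x + 2)) < 50/(9·9x) = (50/81)/x.
Thus |(7x - 4)/(9x + 2) − (7/9)| < ϵ whenever x > (50/81)/ϵ.
Take M = (50/81)/ϵ. If x > M then |(7x - 4)/(9x + 2) − (7/9)| < (50/81)/x < ϵ.

M = (50/81)/ϵ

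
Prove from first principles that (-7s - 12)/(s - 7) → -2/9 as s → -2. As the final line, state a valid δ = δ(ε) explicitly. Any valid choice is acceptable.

δ = min(9/2, (81/122)ε)

Fix ε > 0. We want δ > 0 with 0 < |s + 2| < δ ⇒ |(-7s - 12)/(s - 7) + 2/9| < ε.
Combining over a common denominator, (-7s - 12)/(s - 7) + 2/9 = [(-7s - 12)·(-9) − 2·(s - 7)] / [(-9)·(s - 7)] = 61(s + 2) / ((-9)(s - 7)).
So |(-7s - 12)/(s - 7) + 2/9| = 61|s + 2| / (9·|s − 7|).
Require δ ≤ 9/2, so |s − 7| ≥ |-9| − |s + 2| > 9 − 9/2 = 9/2.
Hence |(-7s - 12)/(s - 7) + 2/9| < 61|s + 2|/(9·(9/2)) = (122/81)|s + 2|, which is < ε once |s + 2| < (81/122)ε.
Take δ = min(9/2, (81/122)ε). Then 0 < |s + 2| < δ forces both bounds, so |(-7s - 12)/(s - 7) + 2/9| < ε.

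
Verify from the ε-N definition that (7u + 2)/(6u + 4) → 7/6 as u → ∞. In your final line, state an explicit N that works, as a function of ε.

N = (4/9)/ε

Let ε > 0 be given. We seek N > 0 such that u > N implies |(7u + 2)/(6u + 4) − (7/6)| < ε.
(7u + 2)/(6u + 4) − (7/6) = (6(7u + 2) − 7(6u + 4)) / (6(6u + 4)) = -16/(6(6u + 4)).
For u > 0 we have 6u + 4 > 6u, so |(7u + 2)/(6u + 4) − (7/6)| = 16/(6(6u + 4)) < 16/(6·6u) = (4/9)/u.
Thus |(7u + 2)/(6u + 4) − (7/6)| < ε whenever u > (4/9)/ε.
Take N = (4/9)/ε. If u > N then |(7u + 2)/(6u + 4) − (7/6)| < (4/9)/u < ε.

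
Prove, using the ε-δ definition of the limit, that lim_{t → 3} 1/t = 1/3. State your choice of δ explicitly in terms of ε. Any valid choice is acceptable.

Let ε > 0. We seek δ > 0 such that 0 < |t − 3| < δ implies |1/t − (1/3)| < ε.
|1/t − (1/3)| = |3 − t|/(3·|t|) = |t − 3|/(3|t|).
Require δ ≤ 3/2 so that |t| > 3 − 3/2 = 3/2, hence 3|t| > 9/2.
Then |1/t − (1/3)| < |t − 3|/(9/2), which is < ε when |t − 3| < (9/2)ε.
Take δ = min(3/2, (9/2)ε). Then 0 < |t − 3| < δ gives both |t − 3| < 3/2 and |t − 3| < (9/2)ε, so |1/t − (1/3)| < ε.

δ = min(3/2, (9/2)ε)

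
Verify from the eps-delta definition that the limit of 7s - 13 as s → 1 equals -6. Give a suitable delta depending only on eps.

delta = eps/7

Let eps > 0 be given. We need delta > 0 so that 0 < |s − 1| < delta implies |(7s - 13) + 6| < eps.
|(7s - 13) + 6| = |7s - 7| = 7|s − 1|.
Thus it suffices that |s − 1| < eps/7.
Take delta = eps/7. If 0 < |s − 1| < delta then |(7s - 13) + 6| = 7|s − 1| < 7·(eps/7) = eps.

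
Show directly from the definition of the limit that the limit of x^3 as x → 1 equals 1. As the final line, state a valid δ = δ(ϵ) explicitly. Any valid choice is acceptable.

Fix ϵ > 0. We seek δ > 0 with 0 < |x − 1| < δ ⇒ |x^3 − 1| < ϵ.
Factor: x^3 − 1 = (x − 1)(x^2 + x + 1), so |x^3 − 1| = |x − 1|·|x^2 + x + 1|.
Restrict δ ≤ 1. Then |x − 1| < 1 gives |x| < 2, so by the triangle inequality |x^2 + x + 1| ≤ 2^2 + 2 + 1 = 7.
Hence |x^3 − 1| ≤ 7|x − 1|, which is < ϵ once |x − 1| < ϵ/7.
Take δ = min(1, ϵ/7). If 0 < |x − 1| < δ then both bounds hold and |x^3 − 1| ≤ 7|x − 1| < 7·(ϵ/7) = ϵ.

δ = min(1, ϵ/7)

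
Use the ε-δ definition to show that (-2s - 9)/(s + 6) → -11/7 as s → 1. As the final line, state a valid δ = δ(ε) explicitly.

δ = min(7/2, (49/6)ε)

Let ε > 0. We want δ > 0 with 0 < |s − 1| < δ ⇒ |(-2s - 9)/(s + 6) + 11/7| < ε.
Combining over a common denominator, (-2s - 9)/(s + 6) + 11/7 = [(-2s - 9)·7 − (-11)·(s + 6)] / [7·(s + 6)] = -3(s − 1) / (7(s + 6)).
So |(-2s - 9)/(s + 6) + 11/7| = 3|s − 1| / (7·|s + 6|).
Require δ ≤ 7/2, so |s + 6| ≥ |7| − |s − 1| > 7 − 7/2 = 7/2.
Hence |(-2s - 9)/(s + 6) + 11/7| < 3|s − 1|/(7·(7/2)) = (6/49)|s − 1|, which is < ε once |s − 1| < (49/6)ε.
Take δ = min(7/2, (49/6)ε). Then 0 < |s − 1| < δ forces both bounds, so |(-2s - 9)/(s + 6) + 11/7| < ε.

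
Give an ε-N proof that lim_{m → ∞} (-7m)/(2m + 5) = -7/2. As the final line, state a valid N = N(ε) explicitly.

N = (35/4)/ε

Fix ε > 0. For m ≥ 1, |(-7m)/(2m + 5) + 7/2| = |35|/(2(2m + 5)) = 35/(2(2m + 5)).
Since 2m + 5 ≥ 2m for m ≥ 1, this is ≤ 35/(2·2m) = (35/4)/m.
So |(-7m)/(2m + 5) + 7/2| < ε whenever m > (35/4)/ε.
Take N = (35/4)/ε. If m > N then |(-7m)/(2m + 5) + 7/2| ≤ (35/4)/m < ε.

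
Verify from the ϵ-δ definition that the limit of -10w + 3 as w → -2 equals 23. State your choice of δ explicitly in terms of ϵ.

Suppose ϵ > 0. We need δ > 0 so that 0 < |w + 2| < δ implies |(-10w + 3) − 23| < ϵ.
Since (-10w + 3) − 23 = -10(w + 2), we have |(-10w + 3) − 23| = 10|w + 2|.
So 10|w + 2| < ϵ exactly when |w + 2| < ϵ/10.
Take δ = ϵ/10. If 0 < |w + 2| < δ then |(-10w + 3) − 23| = 10|w + 2| < 10·(ϵ/10) = ϵ.

δ = ϵ/10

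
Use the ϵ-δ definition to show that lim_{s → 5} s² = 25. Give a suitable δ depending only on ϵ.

δ = min(2, ϵ/12)

Let ϵ > 0. We seek δ > 0 with 0 < |s − 5| < δ ⇒ |s² − 25| < ϵ.
Factor: s² − 25 = (s − 5)(s + 5), so |s² − 25| = |s − 5|·|s + 5|.
Restrict δ ≤ 2. Then |s − 5| < 2 gives |s| < 7, so by the triangle inequality |s + 5| ≤ 7 + 5 = 12.
Hence |s² − 25| ≤ 12|s − 5|, which is < ϵ once |s − 5| < ϵ/12.
Take δ = min(2, ϵ/12). If 0 < |s − 5| < δ then both bounds hold and |s² − 25| ≤ 12|s − 5| < 12·(ϵ/12) = ϵ.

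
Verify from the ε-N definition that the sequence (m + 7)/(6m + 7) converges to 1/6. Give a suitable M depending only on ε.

Suppose ε > 0. For m ≥ 1, |(m + 7)/(6m + 7) − (1/6)| = |35|/(6(6m + 7)) = 35/(6(6m + 7)).
Since 6m + 7 ≥ 6m for m ≥ 1, this is ≤ 35/(6·6m) = (35/36)/m.
So |(m + 7)/(6m + 7) − (1/6)| < ε whenever m > (35/36)/ε.
Take M = (35/36)/ε. If m > M then |(m + 7)/(6m + 7) − (1/6)| ≤ (35/36)/m < ε.

M = (35/36)/ε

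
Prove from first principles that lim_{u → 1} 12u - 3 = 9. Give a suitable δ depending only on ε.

δ = ε/12

Fix ε > 0. We need δ > 0 so that 0 < |u − 1| < δ implies |(12u - 3) − 9| < ε.
|(12u - 3) − 9| = |12u - 12| = 12|u − 1|.
Thus it suffices that |u − 1| < ε/12.
Take δ = ε/12. If 0 < |u − 1| < δ then |(12u - 3) − 9| = 12|u − 1| < 12·(ε/12) = ε.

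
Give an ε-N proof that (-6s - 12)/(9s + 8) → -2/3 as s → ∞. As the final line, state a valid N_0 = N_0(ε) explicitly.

N_0 = (20/27)/ε

Let ε > 0. We seek N_0 > 0 such that s > N_0 implies |(-6s - 12)/(9s + 8) + 2/3| < ε.
(-6s - 12)/(9s + 8) + 2/3 = (9(-6s - 12) − (-6)(9s + 8)) / (9(9s + 8)) = -60/(9(9s + 8)).
For s > 0 we have 9s + 8 > 9s, so |(-6s - 12)/(9s + 8) + 2/3| = 60/(9(9s + 8)) < 60/(9·9s) = (20/27)/s.
Thus |(-6s - 12)/(9s + 8) + 2/3| < ε whenever s > (20/27)/ε.
Take N_0 = (20/27)/ε. If s > N_0 then |(-6s - 12)/(9s + 8) + 2/3| < (20/27)/s < ε.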